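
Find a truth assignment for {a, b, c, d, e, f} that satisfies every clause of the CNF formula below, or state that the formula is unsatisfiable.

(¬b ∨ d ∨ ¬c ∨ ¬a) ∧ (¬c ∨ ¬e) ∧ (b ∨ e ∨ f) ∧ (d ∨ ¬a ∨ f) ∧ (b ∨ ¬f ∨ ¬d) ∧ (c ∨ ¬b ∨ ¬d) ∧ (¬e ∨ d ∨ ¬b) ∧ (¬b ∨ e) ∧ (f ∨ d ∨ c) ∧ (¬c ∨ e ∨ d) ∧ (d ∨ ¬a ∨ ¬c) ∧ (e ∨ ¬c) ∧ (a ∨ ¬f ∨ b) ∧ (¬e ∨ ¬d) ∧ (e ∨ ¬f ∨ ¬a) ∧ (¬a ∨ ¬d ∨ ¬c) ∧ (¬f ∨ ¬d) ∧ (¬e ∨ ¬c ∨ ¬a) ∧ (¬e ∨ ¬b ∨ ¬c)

Suppose c = False.
Suppose b = False.
Suppose e = True.
(¬d) alone gives d = False.
(f) alone gives f = True.
(a) alone gives a = True.
All clauses are satisfied.

a ↦ True,  b ↦ False,  c ↦ False,  d ↦ False,  e ↦ True,  f ↦ True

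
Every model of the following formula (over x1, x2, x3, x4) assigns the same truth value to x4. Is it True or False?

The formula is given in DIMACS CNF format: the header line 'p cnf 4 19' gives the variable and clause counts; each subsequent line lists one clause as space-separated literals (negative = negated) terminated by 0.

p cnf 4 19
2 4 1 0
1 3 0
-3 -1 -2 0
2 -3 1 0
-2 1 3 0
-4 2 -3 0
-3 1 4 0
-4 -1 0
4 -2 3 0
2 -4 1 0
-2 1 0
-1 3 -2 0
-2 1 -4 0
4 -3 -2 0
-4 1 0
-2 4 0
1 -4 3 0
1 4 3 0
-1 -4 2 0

Suppose x4 = True.
The clause (¬x1) is unit, so x1 = False.
That conflicts with the unit clause (x1).
So every satisfying assignment has x4 = False.

False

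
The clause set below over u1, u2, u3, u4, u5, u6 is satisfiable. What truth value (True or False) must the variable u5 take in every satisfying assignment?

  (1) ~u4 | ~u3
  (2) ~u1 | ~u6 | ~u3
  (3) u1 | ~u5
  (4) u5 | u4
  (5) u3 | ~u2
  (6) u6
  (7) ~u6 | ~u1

False

Suppose u5 = 1.
(u1) alone gives u1 = 1.
(u6) alone gives u6 = 1.
That conflicts with the unit clause (~u6).
So every satisfying assignment has u5 = False.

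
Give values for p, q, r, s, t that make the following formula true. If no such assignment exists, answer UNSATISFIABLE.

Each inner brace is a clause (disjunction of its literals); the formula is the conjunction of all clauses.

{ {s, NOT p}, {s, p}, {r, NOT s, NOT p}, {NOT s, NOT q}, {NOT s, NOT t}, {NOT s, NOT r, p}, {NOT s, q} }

Case s = true:
(NOT q) alone gives q = false.
Now (q) is unsatisfied and unit — conflict.
Backtrack on s: now try s = false.
(NOT p) alone gives p = false.
Now (p) is unsatisfied and unit — conflict.
Either choice for s ends in contradiction.

UNSATISFIABLE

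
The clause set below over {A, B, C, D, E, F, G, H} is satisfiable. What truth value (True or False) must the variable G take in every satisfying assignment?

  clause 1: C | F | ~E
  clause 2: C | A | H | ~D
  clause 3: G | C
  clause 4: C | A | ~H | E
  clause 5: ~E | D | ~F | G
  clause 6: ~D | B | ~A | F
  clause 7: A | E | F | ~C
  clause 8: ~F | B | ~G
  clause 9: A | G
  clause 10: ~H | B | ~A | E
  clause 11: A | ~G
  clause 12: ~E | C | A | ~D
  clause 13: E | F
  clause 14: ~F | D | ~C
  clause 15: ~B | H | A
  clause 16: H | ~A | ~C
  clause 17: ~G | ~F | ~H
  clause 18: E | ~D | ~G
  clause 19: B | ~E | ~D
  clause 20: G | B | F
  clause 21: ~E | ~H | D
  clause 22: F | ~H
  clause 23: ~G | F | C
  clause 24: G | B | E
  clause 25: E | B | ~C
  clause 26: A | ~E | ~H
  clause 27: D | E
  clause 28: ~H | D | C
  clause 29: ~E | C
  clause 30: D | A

False

Suppose G = 1.
From the singleton clause (A), A = 1.
Branch on F: set F = 0.
From the singleton clause (E), E = 1.
From the singleton clause (C), C = 1.
From the singleton clause (H), H = 1.
But (~H) is also a unit clause — contradiction.
That branch fails; take F = 1 instead.
From the singleton clause (B), B = 1.
From the singleton clause (~H), H = 0.
From the singleton clause (~C), C = 0.
From the singleton clause (~E), E = 0.
From the singleton clause (~D), D = 0.
But (D) is also a unit clause — contradiction.
Neither F = 1 nor F = 0 works.
So every satisfying assignment has G = False.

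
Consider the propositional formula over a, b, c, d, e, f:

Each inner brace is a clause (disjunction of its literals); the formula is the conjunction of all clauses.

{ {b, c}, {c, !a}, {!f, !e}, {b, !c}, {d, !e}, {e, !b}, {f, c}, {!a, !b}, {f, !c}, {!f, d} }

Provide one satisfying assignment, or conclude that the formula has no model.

UNSATISFIABLE

Suppose b = true.
From the singleton clause (e), e = true.
From the singleton clause (!f), f = false.
From the singleton clause (d), d = true.
From the singleton clause (c), c = true.
That conflicts with the unit clause (!c).
Backtrack on b: now try b = false.
From the singleton clause (c), c = true.
That conflicts with the unit clause (!c).
Either choice for b ends in contradiction.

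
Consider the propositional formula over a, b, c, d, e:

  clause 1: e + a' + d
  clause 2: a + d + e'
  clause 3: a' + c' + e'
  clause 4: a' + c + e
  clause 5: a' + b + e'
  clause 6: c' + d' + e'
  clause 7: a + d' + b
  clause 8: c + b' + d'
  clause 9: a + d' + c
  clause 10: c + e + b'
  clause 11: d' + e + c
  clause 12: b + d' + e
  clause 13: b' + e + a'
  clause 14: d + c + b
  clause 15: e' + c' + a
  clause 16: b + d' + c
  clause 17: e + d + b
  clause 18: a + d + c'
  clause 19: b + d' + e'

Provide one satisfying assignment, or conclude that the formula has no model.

a=0; b=1; c=1; d=1; e=0

Branch on e: set e = 0.
Branch on a: set a = 0.
Branch on d: set d = 1.
The clause (b) is unit, so b = 1.
The clause (c) is unit, so c = 1.
Every clause now holds.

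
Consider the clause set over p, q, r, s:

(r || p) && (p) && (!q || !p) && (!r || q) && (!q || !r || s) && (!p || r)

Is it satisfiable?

No

(p) alone gives p = true.
(!q) alone gives q = false.
(!r) alone gives r = false.
That conflicts with the unit clause (r).
No assignment satisfies every clause.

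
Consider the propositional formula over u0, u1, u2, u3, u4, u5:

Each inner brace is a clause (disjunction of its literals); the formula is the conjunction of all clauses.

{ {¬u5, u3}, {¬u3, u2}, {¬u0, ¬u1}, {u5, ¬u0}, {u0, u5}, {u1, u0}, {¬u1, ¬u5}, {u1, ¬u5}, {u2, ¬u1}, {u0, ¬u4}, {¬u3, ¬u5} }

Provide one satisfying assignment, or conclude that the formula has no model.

UNSATISFIABLE

Case u5 = False:
The clause (¬u0) is unit, so u0 = False.
But (u0) is also a unit clause — contradiction.
Backtrack on u5: now try u5 = True.
The clause (u3) is unit, so u3 = True.
But (¬u3) is also a unit clause — contradiction.
Either choice for u5 ends in contradiction.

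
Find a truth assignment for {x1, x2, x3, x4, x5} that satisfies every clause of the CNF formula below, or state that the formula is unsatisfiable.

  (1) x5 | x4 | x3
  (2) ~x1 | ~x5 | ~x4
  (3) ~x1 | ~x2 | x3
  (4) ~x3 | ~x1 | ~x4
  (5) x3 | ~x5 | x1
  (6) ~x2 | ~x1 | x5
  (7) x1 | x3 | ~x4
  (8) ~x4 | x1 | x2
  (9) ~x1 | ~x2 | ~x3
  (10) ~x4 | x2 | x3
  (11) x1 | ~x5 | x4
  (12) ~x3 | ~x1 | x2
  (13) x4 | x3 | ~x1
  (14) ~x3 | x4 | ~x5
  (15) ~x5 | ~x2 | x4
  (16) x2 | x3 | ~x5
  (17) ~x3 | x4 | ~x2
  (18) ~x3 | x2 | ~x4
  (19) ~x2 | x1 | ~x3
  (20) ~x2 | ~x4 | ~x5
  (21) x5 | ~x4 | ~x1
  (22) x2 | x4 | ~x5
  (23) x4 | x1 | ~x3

Case x5 = 1:
Case x1 = 0:
(x3) alone gives x3 = 1.
(x4) alone gives x4 = 1.
(x2) alone gives x2 = 1.
But (~x2) is also a unit clause — contradiction.
So x1 must be the other value — set x1 = 1.
(~x4) alone gives x4 = 0.
(x3) alone gives x3 = 1.
But (~x3) is also a unit clause — contradiction.
Both values of x1 lead to a conflict.
So x5 must be the other value — set x5 = 0.
Case x4 = 1:
(~x1) alone gives x1 = 0.
(x3) alone gives x3 = 1.
(x2) alone gives x2 = 1.
But (~x2) is also a unit clause — contradiction.
So x4 must be the other value — set x4 = 0.
(x3) alone gives x3 = 1.
(~x2) alone gives x2 = 0.
(~x1) alone gives x1 = 0.
But (x1) is also a unit clause — contradiction.
Both values of x4 lead to a conflict.
Both values of x5 lead to a conflict.

UNSATISFIABLE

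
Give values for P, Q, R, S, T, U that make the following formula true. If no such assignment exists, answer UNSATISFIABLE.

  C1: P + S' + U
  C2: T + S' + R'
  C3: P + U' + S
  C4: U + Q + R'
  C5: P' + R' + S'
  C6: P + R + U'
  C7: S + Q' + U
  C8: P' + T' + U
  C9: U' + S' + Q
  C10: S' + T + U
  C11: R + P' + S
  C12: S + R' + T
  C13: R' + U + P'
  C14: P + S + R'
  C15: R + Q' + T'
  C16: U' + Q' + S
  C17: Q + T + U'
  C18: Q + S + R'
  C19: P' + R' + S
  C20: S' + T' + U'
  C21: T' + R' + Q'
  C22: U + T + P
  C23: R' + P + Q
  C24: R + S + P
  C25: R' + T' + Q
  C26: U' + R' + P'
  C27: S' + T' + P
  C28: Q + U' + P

Branch on P: set P = 1.
Branch on R: set R = 0.
The clause (S) is unit, so S = 1.
Branch on T: set T = 0.
The clause (U) is unit, so U = 1.
The clause (Q) is unit, so Q = 1.
All clauses are satisfied.

P=1; Q=1; R=0; S=1; T=0; U=1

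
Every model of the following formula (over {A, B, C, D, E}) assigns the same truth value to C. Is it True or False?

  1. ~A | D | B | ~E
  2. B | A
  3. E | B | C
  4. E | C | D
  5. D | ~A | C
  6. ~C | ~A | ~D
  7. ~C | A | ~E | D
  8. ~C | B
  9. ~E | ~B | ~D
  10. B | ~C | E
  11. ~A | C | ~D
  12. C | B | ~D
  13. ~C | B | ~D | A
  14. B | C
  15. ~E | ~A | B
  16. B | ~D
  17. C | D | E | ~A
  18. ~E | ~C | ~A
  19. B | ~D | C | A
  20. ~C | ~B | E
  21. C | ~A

Suppose C = 1.
The clause (B) is unit, so B = 1.
The clause (E) is unit, so E = 1.
The clause (~D) is unit, so D = 0.
The clause (A) is unit, so A = 1.
But (~A) is also a unit clause — contradiction.
So every satisfying assignment has C = False.

False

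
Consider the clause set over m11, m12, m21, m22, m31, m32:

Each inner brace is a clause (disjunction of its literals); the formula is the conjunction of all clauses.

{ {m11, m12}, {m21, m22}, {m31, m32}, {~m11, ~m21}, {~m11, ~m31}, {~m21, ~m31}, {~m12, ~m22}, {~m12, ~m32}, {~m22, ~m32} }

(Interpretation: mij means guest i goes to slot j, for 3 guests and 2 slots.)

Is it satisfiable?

Unsatisfiable

Try m11 = 1.
From the singleton clause (~m21), m21 = 0.
From the singleton clause (m22), m22 = 1.
From the singleton clause (~m31), m31 = 0.
From the singleton clause (m32), m32 = 1.
That conflicts with the unit clause (~m32).
Undo m11 and try m11 = 0.
From the singleton clause (m12), m12 = 1.
From the singleton clause (~m22), m22 = 0.
From the singleton clause (m21), m21 = 1.
From the singleton clause (~m31), m31 = 0.
From the singleton clause (m32), m32 = 1.
That conflicts with the unit clause (~m32).
Either choice for m11 ends in contradiction.
No assignment satisfies every clause.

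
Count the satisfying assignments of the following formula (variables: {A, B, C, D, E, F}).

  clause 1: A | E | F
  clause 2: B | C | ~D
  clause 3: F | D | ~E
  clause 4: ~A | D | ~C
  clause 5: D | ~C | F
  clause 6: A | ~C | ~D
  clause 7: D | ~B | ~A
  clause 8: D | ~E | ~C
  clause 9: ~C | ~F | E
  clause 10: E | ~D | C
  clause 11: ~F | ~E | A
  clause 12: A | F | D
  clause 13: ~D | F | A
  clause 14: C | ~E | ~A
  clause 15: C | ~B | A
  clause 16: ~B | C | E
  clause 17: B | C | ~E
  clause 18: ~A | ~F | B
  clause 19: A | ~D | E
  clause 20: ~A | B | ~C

5

There are 2^6 = 64 truth assignments over (A, B, C, D, E, F).
Split on E. With E = 1, the clauses containing E are satisfied and ~E drops from the rest; 2 of the 2^5 = 32 assignments to the other variables satisfy what remains.
With E = 0, by the same count on the reduced clause set, 3 assignments work.
(One model: A=F, B=F, C=F, D=F, E=F, F=T.)
Total: 2 + 3 = 5.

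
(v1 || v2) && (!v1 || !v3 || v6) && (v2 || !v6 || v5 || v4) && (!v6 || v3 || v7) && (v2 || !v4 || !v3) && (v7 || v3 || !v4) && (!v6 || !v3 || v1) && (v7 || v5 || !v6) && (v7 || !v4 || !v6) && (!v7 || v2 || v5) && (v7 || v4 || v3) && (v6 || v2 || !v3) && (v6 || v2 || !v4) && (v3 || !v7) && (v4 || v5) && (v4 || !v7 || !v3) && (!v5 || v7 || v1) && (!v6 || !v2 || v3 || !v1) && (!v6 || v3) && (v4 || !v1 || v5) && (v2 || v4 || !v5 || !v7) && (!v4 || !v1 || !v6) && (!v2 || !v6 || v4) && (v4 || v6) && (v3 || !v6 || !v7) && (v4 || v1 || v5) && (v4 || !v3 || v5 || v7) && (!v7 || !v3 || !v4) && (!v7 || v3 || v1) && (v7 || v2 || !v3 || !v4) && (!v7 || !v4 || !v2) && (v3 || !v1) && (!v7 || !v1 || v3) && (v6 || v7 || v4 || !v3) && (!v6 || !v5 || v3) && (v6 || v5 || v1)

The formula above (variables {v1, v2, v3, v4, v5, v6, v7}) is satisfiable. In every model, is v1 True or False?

True

Suppose v1 = false.
The clause (v2) is unit, so v2 = true.
Case v6 = false:
The clause (v4) is unit, so v4 = true.
The clause (!v7) is unit, so v7 = false.
The clause (v3) is unit, so v3 = true.
The clause (!v5) is unit, so v5 = false.
Now (v5) is unsatisfied and unit — conflict.
Undo v6 and try v6 = true.
The clause (!v3) is unit, so v3 = false.
Now (v3) is unsatisfied and unit — conflict.
Either choice for v6 ends in contradiction.
So every satisfying assignment has v1 = True.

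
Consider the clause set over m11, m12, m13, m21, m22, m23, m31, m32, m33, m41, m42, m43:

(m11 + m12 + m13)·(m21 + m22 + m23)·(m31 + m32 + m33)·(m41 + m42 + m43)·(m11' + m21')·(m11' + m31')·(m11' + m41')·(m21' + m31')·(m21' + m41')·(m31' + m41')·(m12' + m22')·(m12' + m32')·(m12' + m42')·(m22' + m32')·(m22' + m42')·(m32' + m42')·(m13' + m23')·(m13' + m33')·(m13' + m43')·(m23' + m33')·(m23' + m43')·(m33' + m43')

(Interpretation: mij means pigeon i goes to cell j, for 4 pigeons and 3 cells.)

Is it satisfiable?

No

Case m11 = 0:
Case m12 = 1:
(m22') alone gives m22 = 0.
(m32') alone gives m32 = 0.
(m42') alone gives m42 = 0.
Case m21 = 1:
(m31') alone gives m31 = 0.
(m33) alone gives m33 = 1.
(m41') alone gives m41 = 0.
(m43) alone gives m43 = 1.
But (m43') is also a unit clause — contradiction.
So m21 must be the other value — set m21 = 0.
(m23) alone gives m23 = 1.
(m13') alone gives m13 = 0.
(m33') alone gives m33 = 0.
(m31) alone gives m31 = 1.
(m41') alone gives m41 = 0.
(m43) alone gives m43 = 1.
But (m43') is also a unit clause — contradiction.
Both values of m21 lead to a conflict.
So m12 must be the other value — set m12 = 0.
(m13) alone gives m13 = 1.
(m23') alone gives m23 = 0.
(m33') alone gives m33 = 0.
(m43') alone gives m43 = 0.
Case m21 = 1:
(m31') alone gives m31 = 0.
(m32) alone gives m32 = 1.
(m41') alone gives m41 = 0.
(m42) alone gives m42 = 1.
But (m42') is also a unit clause — contradiction.
So m21 must be the other value — set m21 = 0.
(m22) alone gives m22 = 1.
(m32') alone gives m32 = 0.
(m31) alone gives m31 = 1.
(m41') alone gives m41 = 0.
(m42) alone gives m42 = 1.
But (m42') is also a unit clause — contradiction.
Both values of m21 lead to a conflict.
Both values of m12 lead to a conflict.
So m11 must be the other value — set m11 = 1.
(m21') alone gives m21 = 0.
(m31') alone gives m31 = 0.
(m41') alone gives m41 = 0.
Case m22 = 1:
(m12') alone gives m12 = 0.
(m32') alone gives m32 = 0.
(m33) alone gives m33 = 1.
(m42') alone gives m42 = 0.
(m43) alone gives m43 = 1.
But (m43') is also a unit clause — contradiction.
So m22 must be the other value — set m22 = 0.
(m23) alone gives m23 = 1.
(m13') alone gives m13 = 0.
(m33') alone gives m33 = 0.
(m32) alone gives m32 = 1.
(m12') alone gives m12 = 0.
(m42') alone gives m42 = 0.
(m43) alone gives m43 = 1.
But (m43') is also a unit clause — contradiction.
Both values of m22 lead to a conflict.
Both values of m11 lead to a conflict.
No assignment satisfies every clause.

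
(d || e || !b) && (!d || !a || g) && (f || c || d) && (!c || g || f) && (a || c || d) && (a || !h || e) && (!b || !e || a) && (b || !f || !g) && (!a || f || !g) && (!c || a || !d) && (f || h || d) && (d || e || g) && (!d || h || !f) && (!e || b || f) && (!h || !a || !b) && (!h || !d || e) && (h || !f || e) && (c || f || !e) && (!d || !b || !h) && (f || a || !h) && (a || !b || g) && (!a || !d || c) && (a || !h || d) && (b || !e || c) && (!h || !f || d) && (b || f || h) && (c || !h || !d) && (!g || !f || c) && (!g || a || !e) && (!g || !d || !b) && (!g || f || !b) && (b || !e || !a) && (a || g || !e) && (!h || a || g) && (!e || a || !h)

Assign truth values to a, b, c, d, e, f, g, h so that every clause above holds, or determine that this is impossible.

Branch on d: set d = false.
Branch on e: set e = true.
Branch on f: set f = true.
From the singleton clause (!h), h = false.
Branch on a: set a = true.
From the singleton clause (b), b = true.
Branch on g: set g = true.
From the singleton clause (c), c = true.
All clauses are satisfied.

a: true, b: true, c: true, d: false, e: true, f: true, g: true, h: false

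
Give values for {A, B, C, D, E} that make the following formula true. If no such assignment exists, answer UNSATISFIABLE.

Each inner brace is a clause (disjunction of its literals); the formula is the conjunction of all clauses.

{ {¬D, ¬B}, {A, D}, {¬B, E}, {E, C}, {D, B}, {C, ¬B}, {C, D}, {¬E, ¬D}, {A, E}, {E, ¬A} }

Try D = False.
(A) alone gives A = True.
(B) alone gives B = True.
(E) alone gives E = True.
(C) alone gives C = True.
All clauses are satisfied.

A=True, B=True, C=True, D=False, E=True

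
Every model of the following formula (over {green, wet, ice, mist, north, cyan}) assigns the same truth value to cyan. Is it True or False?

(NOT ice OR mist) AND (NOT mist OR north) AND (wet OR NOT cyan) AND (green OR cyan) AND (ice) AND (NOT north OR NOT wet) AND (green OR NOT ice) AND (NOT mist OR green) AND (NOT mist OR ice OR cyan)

Suppose cyan = true.
Unit clause (wet) forces wet = true.
Unit clause (ice) forces ice = true.
Unit clause (mist) forces mist = true.
Unit clause (north) forces north = true.
Now (NOT north) is unsatisfied and unit — conflict.
So every satisfying assignment has cyan = False.

False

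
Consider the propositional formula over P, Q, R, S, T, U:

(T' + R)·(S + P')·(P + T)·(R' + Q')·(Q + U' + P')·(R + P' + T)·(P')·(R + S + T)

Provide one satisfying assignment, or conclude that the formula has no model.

The clause (P') is unit, so P = 0.
The clause (T) is unit, so T = 1.
The clause (R) is unit, so R = 1.
The clause (Q') is unit, so Q = 0.
All clauses hold; S, U can take either value.

P=0,  Q=0,  R=1,  S=1,  T=1,  U=1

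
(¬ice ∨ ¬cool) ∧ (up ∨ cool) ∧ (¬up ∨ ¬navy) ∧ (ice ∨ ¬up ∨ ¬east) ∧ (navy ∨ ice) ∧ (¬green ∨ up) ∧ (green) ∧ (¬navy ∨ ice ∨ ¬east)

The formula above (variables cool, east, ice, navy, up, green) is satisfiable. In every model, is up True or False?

True

Suppose up = False.
(cool) alone gives cool = True.
(¬ice) alone gives ice = False.
(navy) alone gives navy = True.
(¬green) alone gives green = False.
But (green) is also a unit clause — contradiction.
So every satisfying assignment has up = True.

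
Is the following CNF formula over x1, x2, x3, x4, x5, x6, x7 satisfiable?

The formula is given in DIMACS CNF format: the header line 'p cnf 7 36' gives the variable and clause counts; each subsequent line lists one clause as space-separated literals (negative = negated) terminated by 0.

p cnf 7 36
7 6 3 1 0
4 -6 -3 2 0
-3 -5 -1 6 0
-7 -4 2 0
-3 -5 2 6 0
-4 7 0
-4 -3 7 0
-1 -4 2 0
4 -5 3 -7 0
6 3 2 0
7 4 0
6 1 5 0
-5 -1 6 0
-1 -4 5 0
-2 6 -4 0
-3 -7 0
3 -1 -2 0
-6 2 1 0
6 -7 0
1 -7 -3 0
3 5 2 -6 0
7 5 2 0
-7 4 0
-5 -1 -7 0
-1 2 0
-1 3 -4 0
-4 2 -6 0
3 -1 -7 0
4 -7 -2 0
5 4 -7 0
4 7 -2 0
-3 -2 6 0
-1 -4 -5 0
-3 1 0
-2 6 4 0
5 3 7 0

Satisfiable

Suppose x4 = True.
From the singleton clause (x7), x7 = True.
From the singleton clause (x2), x2 = True.
From the singleton clause (x6), x6 = True.
From the singleton clause (¬x3), x3 = False.
From the singleton clause (¬x1), x1 = False.
Every clause is now satisfied; x5 is unconstrained.
A satisfying assignment: x1: False,  x2: True,  x3: False,  x4: True,  x5: True,  x6: True,  x7: True.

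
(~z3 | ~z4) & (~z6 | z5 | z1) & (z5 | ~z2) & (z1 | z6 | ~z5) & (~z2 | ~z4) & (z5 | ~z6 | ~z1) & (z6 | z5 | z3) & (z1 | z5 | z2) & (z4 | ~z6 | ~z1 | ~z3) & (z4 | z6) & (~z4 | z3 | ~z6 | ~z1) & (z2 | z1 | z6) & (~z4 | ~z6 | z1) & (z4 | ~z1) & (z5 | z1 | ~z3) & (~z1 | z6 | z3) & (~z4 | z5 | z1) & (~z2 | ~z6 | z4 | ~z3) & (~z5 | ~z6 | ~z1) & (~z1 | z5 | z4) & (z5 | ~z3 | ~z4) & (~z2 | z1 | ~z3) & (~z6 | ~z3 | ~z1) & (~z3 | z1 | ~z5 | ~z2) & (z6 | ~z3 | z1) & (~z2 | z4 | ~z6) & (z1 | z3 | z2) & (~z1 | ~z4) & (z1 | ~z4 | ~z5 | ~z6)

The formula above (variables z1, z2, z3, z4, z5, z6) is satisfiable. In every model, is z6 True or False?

True

Suppose z6 = 0.
(z4) alone gives z4 = 1.
(~z3) alone gives z3 = 0.
(~z2) alone gives z2 = 0.
(z5) alone gives z5 = 1.
(z1) alone gives z1 = 1.
Now (~z1) is unsatisfied and unit — conflict.
So every satisfying assignment has z6 = True.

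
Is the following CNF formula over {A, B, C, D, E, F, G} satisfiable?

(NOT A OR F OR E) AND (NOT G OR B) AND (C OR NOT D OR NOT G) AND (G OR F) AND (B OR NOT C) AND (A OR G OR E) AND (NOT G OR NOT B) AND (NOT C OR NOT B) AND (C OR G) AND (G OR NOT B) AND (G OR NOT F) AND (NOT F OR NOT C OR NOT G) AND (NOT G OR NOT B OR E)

Suppose G = false.
From the singleton clause (F), F = true.
But (NOT F) is also a unit clause — contradiction.
So G must be the other value — set G = true.
From the singleton clause (B), B = true.
But (NOT B) is also a unit clause — contradiction.
Either choice for G ends in contradiction.
No assignment satisfies every clause.

No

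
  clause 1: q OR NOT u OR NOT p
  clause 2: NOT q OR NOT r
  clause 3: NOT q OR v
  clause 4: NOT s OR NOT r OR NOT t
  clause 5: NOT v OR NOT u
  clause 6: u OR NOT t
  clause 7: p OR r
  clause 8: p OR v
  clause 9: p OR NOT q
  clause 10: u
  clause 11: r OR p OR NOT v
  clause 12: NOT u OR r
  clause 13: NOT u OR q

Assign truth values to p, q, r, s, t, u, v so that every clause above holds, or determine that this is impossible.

From the singleton clause (u), u = true.
From the singleton clause (NOT v), v = false.
From the singleton clause (NOT q), q = false.
But (q) is also a unit clause — contradiction.

UNSATISFIABLE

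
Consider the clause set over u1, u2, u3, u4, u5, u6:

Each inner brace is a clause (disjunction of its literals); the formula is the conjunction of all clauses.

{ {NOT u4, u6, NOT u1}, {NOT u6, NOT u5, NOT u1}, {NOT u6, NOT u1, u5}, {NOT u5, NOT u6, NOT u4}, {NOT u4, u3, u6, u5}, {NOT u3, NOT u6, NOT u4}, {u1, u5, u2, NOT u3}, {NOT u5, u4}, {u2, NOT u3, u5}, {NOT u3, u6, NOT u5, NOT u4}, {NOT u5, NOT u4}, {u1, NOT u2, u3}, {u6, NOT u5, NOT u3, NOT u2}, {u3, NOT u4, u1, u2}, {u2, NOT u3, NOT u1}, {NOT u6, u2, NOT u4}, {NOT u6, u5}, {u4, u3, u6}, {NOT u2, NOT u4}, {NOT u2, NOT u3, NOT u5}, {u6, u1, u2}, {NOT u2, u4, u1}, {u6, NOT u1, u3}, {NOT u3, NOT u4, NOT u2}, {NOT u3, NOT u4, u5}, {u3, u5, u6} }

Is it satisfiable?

Case u5 = false:
Unit clause (NOT u6) forces u6 = false.
Unit clause (u3) forces u3 = true.
Unit clause (u2) forces u2 = true.
Unit clause (NOT u4) forces u4 = false.
Unit clause (u1) forces u1 = true.
This assignment satisfies each clause.
A satisfying assignment: u1 ↦ true, u2 ↦ true, u3 ↦ true, u4 ↦ false, u5 ↦ false, u6 ↦ false.

Satisfiable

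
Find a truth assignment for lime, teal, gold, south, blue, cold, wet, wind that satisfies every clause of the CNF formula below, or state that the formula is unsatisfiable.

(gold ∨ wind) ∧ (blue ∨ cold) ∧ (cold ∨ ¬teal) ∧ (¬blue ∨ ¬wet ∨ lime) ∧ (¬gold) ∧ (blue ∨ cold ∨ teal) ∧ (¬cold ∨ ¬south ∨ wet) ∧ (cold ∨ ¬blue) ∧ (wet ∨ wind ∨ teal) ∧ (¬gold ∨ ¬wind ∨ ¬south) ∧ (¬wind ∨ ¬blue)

lime: True, teal: True, gold: False, south: False, blue: False, cold: True, wet: True, wind: True

From the singleton clause (¬gold), gold = False.
From the singleton clause (wind), wind = True.
From the singleton clause (¬blue), blue = False.
From the singleton clause (cold), cold = True.
Branch on south: set south = False.
Every clause is now satisfied; lime, teal, wet are unconstrained.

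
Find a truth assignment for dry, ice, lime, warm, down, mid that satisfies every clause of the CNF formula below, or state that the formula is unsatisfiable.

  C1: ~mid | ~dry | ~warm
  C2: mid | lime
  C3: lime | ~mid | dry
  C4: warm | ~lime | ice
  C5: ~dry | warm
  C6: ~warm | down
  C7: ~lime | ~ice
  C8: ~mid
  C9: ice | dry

Unit clause (~mid) forces mid = 0.
Unit clause (lime) forces lime = 1.
Unit clause (~ice) forces ice = 0.
Unit clause (warm) forces warm = 1.
Unit clause (down) forces down = 1.
Unit clause (dry) forces dry = 1.
All clauses are satisfied.

dry: 1, ice: 0, lime: 1, warm: 1, down: 1, mid: 0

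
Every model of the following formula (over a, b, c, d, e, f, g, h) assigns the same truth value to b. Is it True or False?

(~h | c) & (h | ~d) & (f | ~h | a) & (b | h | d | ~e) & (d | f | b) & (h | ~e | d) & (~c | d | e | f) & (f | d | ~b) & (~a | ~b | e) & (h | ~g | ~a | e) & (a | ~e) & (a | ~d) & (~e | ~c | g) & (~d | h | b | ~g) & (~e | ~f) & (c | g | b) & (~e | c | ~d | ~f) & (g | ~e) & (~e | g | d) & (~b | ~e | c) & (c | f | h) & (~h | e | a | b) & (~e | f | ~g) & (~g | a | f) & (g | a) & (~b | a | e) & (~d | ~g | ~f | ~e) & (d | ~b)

False

Suppose b = 1.
Unit clause (d) forces d = 1.
Unit clause (h) forces h = 1.
Unit clause (c) forces c = 1.
Unit clause (a) forces a = 1.
Unit clause (e) forces e = 1.
Unit clause (g) forces g = 1.
Unit clause (~f) forces f = 0.
But (f) is also a unit clause — contradiction.
So every satisfying assignment has b = False.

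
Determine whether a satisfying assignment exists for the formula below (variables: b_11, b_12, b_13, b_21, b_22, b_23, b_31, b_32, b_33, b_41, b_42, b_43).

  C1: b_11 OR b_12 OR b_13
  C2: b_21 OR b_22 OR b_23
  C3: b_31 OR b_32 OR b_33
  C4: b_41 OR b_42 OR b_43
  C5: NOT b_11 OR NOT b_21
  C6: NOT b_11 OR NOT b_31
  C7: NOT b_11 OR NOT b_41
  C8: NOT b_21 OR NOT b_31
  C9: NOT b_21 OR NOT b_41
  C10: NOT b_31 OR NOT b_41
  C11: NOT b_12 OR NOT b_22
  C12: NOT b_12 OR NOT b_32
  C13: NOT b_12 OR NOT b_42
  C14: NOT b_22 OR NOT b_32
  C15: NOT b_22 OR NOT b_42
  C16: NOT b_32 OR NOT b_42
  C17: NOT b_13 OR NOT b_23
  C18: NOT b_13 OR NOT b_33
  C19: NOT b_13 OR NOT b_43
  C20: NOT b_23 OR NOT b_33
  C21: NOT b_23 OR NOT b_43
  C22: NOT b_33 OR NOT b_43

Try b_11 = false.
Try b_12 = true.
From the singleton clause (NOT b_22), b_22 = false.
From the singleton clause (NOT b_32), b_32 = false.
From the singleton clause (NOT b_42), b_42 = false.
Try b_21 = true.
From the singleton clause (NOT b_31), b_31 = false.
From the singleton clause (b_33), b_33 = true.
From the singleton clause (NOT b_41), b_41 = false.
From the singleton clause (b_43), b_43 = true.
Now (NOT b_43) is unsatisfied and unit — conflict.
So b_21 must be the other value — set b_21 = false.
From the singleton clause (b_23), b_23 = true.
From the singleton clause (NOT b_13), b_13 = false.
From the singleton clause (NOT b_33), b_33 = false.
From the singleton clause (b_31), b_31 = true.
From the singleton clause (NOT b_41), b_41 = false.
From the singleton clause (b_43), b_43 = true.
Now (NOT b_43) is unsatisfied and unit — conflict.
Neither b_21 = true nor b_21 = false works.
So b_12 must be the other value — set b_12 = false.
From the singleton clause (b_13), b_13 = true.
From the singleton clause (NOT b_23), b_23 = false.
From the singleton clause (NOT b_33), b_33 = false.
From the singleton clause (NOT b_43), b_43 = false.
Try b_21 = true.
From the singleton clause (NOT b_31), b_31 = false.
From the singleton clause (b_32), b_32 = true.
From the singleton clause (NOT b_41), b_41 = false.
From the singleton clause (b_42), b_42 = true.
Now (NOT b_42) is unsatisfied and unit — conflict.
So b_21 must be the other value — set b_21 = false.
From the singleton clause (b_22), b_22 = true.
From the singleton clause (NOT b_32), b_32 = false.
From the singleton clause (b_31), b_31 = true.
From the singleton clause (NOT b_41), b_41 = false.
From the singleton clause (b_42), b_42 = true.
Now (NOT b_42) is unsatisfied and unit — conflict.
Neither b_21 = true nor b_21 = false works.
Neither b_12 = true nor b_12 = false works.
So b_11 must be the other value — set b_11 = true.
From the singleton clause (NOT b_21), b_21 = false.
From the singleton clause (NOT b_31), b_31 = false.
From the singleton clause (NOT b_41), b_41 = false.
Try b_22 = true.
From the singleton clause (NOT b_12), b_12 = false.
From the singleton clause (NOT b_32), b_32 = false.
From the singleton clause (b_33), b_33 = true.
From the singleton clause (NOT b_42), b_42 = false.
From the singleton clause (b_43), b_43 = true.
Now (NOT b_43) is unsatisfied and unit — conflict.
So b_22 must be the other value — set b_22 = false.
From the singleton clause (b_23), b_23 = true.
From the singleton clause (NOT b_13), b_13 = false.
From the singleton clause (NOT b_33), b_33 = false.
From the singleton clause (b_32), b_32 = true.
From the singleton clause (NOT b_12), b_12 = false.
From the singleton clause (NOT b_42), b_42 = false.
From the singleton clause (b_43), b_43 = true.
Now (NOT b_43) is unsatisfied and unit — conflict.
Neither b_22 = true nor b_22 = false works.
Neither b_11 = true nor b_11 = false works.
No assignment satisfies every clause.

No, unsatisfiable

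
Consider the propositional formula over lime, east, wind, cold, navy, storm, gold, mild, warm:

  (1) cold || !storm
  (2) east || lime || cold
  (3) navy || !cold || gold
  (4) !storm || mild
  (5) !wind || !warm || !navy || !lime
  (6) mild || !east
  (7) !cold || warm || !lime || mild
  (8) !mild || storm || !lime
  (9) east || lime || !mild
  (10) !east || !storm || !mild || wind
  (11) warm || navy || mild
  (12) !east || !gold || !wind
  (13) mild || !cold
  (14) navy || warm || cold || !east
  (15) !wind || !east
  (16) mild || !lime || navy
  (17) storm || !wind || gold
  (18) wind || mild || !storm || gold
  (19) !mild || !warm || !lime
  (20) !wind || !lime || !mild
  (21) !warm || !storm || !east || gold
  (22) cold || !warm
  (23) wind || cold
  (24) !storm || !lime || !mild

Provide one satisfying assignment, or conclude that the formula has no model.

Suppose cold = true.
Unit clause (mild) forces mild = true.
Suppose navy = false.
Unit clause (gold) forces gold = true.
Suppose storm = false.
Unit clause (!lime) forces lime = false.
Unit clause (east) forces east = true.
Unit clause (!wind) forces wind = false.
Every clause is now satisfied; warm is unconstrained.

lime: false, east: true, wind: false, cold: true, navy: false, storm: false, gold: true, mild: true, warm: true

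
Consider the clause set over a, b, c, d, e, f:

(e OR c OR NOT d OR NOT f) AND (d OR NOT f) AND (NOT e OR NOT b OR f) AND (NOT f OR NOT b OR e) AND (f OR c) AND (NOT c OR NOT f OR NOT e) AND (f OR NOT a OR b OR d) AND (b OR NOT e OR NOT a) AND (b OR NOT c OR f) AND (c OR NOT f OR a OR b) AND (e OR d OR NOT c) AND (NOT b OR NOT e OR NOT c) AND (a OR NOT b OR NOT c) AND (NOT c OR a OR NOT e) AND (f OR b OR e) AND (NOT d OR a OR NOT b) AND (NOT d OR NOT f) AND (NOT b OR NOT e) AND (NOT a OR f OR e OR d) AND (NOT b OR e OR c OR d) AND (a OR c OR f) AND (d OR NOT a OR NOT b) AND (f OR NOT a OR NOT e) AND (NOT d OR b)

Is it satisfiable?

Case d = true:
(NOT f) alone gives f = false.
(c) alone gives c = true.
(b) alone gives b = true.
(NOT e) alone gives e = false.
(a) alone gives a = true.
This assignment satisfies each clause.
A satisfying assignment: a: true,  b: true,  c: true,  d: true,  e: false,  f: false.

Satisfiable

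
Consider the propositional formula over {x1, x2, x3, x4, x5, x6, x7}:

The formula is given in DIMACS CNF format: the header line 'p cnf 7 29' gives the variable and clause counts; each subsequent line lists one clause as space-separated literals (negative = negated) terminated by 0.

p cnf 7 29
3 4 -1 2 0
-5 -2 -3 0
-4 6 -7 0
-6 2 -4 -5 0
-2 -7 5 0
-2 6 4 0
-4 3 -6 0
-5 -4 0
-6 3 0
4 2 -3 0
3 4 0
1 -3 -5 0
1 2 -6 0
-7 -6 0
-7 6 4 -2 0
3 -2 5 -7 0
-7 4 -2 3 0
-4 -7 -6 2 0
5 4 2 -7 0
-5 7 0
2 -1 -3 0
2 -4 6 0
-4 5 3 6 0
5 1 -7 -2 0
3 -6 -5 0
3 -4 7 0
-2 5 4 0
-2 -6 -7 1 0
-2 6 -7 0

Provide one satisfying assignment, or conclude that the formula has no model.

x1 ↦ False; x2 ↦ True; x3 ↦ True; x4 ↦ True; x5 ↦ False; x6 ↦ True; x7 ↦ False

Case x5 = False:
Case x2 = True:
Unit clause (¬x7) forces x7 = False.
Unit clause (x4) forces x4 = True.
Unit clause (x3) forces x3 = True.
Every clause is now satisfied; x1, x6 are unconstrained.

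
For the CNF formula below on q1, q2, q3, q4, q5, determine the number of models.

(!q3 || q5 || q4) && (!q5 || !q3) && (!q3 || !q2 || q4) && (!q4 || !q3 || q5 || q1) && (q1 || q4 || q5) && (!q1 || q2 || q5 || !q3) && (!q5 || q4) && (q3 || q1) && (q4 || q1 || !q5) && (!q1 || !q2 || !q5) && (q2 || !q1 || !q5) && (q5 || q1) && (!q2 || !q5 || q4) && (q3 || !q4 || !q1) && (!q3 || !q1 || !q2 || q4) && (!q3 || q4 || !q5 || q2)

There are 2^5 = 32 truth assignments over (q1, q2, q3, q4, q5).
Split on q5. With q5 = true, the clauses containing q5 are satisfied and !q5 drops from the rest; 0 of the 2^4 = 16 assignments to the other variables satisfy what remains.
With q5 = false, by the same count on the reduced clause set, 3 assignments work.
(One model: q1=T, q2=F, q3=F, q4=F, q5=F.)
Total: 0 + 3 = 3.

3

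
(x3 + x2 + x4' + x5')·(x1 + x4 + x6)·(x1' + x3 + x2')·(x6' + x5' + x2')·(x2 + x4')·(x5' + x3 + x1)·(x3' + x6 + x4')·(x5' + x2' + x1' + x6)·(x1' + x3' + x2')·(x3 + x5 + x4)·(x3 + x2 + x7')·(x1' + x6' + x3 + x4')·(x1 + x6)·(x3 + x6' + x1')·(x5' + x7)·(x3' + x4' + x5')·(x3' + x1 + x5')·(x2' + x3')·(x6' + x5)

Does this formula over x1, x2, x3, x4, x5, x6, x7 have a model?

Yes, satisfiable

Try x2 = 0.
The clause (x4') is unit, so x4 = 0.
Try x1 = 1.
Try x3 = 1.
Try x5 = 1.
The clause (x7) is unit, so x7 = 1.
All clauses hold; x6 can take either value.
A satisfying assignment: x1 ↦ 1, x2 ↦ 0, x3 ↦ 1, x4 ↦ 0, x5 ↦ 1, x6 ↦ 0, x7 ↦ 1.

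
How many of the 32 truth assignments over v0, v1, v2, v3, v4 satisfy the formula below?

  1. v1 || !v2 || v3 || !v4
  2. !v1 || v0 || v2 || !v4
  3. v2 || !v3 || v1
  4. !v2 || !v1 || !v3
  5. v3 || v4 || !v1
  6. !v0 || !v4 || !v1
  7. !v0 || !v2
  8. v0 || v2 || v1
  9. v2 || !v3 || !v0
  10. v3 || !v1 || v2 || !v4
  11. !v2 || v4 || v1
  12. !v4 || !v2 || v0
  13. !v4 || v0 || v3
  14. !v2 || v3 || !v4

3

There are 2^5 = 32 truth assignments over (v0, v1, v2, v3, v4).
Split on v3. With v3 = true, the clauses containing v3 are satisfied and !v3 drops from the rest; 1 of the 2^4 = 16 assignments to the other variables satisfy what remains.
With v3 = false, by the same count on the reduced clause set, 2 assignments work.
Total: 1 + 2 = 3.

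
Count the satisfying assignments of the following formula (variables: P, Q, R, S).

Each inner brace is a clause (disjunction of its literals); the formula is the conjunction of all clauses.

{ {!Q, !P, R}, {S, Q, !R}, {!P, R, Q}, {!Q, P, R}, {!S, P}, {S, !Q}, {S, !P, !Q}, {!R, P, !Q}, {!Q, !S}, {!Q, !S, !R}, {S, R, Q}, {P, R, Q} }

1

There are 2^4 = 16 truth assignments over (P, Q, R, S).
Check each against the 12 clauses (columns in the order P, Q, R, S):
  F F F F  ✗ fails (S || R || Q)
  F F F T  ✗ fails (!S || P)
  F F T F  ✗ fails (S || Q || !R)
  F F T T  ✗ fails (!S || P)
  F T F F  ✗ fails (!Q || P || R)
  F T F T  ✗ fails (!Q || P || R)
  F T T F  ✗ fails (S || !Q)
  F T T T  ✗ fails (!S || P)
  T F F F  ✗ fails (!P || R || Q)
  T F F T  ✗ fails (!P || R || Q)
  T F T F  ✗ fails (S || Q || !R)
  T F T T  ✓ satisfies all
  T T F F  ✗ fails (!Q || !P || R)
  T T F T  ✗ fails (!Q || !P || R)
  T T T F  ✗ fails (S || !Q)
  T T T T  ✗ fails (!Q || !S)
1 of the 16 rows is a model.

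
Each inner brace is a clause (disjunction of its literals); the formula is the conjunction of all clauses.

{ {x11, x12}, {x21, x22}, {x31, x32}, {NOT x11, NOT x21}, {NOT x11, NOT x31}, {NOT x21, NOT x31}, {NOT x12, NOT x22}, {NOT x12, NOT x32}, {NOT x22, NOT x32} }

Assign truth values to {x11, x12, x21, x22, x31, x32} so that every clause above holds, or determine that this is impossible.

Branch on x11: set x11 = true.
The clause (NOT x21) is unit, so x21 = false.
The clause (x22) is unit, so x22 = true.
The clause (NOT x31) is unit, so x31 = false.
The clause (x32) is unit, so x32 = true.
Now (NOT x32) is unsatisfied and unit — conflict.
That branch fails; take x11 = false instead.
The clause (x12) is unit, so x12 = true.
The clause (NOT x22) is unit, so x22 = false.
The clause (x21) is unit, so x21 = true.
The clause (NOT x31) is unit, so x31 = false.
The clause (x32) is unit, so x32 = true.
Now (NOT x32) is unsatisfied and unit — conflict.
Either choice for x11 ends in contradiction.

UNSATISFIABLE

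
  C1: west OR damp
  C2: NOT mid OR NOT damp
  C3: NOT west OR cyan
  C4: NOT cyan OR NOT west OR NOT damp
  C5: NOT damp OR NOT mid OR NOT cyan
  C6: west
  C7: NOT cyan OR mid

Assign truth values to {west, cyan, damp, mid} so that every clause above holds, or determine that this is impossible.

(west) alone gives west = true.
(cyan) alone gives cyan = true.
(NOT damp) alone gives damp = false.
(mid) alone gives mid = true.
All clauses are satisfied.

west: true; cyan: true; damp: false; mid: true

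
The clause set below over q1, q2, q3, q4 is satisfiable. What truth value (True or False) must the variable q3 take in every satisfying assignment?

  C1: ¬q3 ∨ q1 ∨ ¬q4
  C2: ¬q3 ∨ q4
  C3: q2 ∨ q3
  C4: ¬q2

Suppose q3 = False.
The clause (q2) is unit, so q2 = True.
That conflicts with the unit clause (¬q2).
So every satisfying assignment has q3 = True.

True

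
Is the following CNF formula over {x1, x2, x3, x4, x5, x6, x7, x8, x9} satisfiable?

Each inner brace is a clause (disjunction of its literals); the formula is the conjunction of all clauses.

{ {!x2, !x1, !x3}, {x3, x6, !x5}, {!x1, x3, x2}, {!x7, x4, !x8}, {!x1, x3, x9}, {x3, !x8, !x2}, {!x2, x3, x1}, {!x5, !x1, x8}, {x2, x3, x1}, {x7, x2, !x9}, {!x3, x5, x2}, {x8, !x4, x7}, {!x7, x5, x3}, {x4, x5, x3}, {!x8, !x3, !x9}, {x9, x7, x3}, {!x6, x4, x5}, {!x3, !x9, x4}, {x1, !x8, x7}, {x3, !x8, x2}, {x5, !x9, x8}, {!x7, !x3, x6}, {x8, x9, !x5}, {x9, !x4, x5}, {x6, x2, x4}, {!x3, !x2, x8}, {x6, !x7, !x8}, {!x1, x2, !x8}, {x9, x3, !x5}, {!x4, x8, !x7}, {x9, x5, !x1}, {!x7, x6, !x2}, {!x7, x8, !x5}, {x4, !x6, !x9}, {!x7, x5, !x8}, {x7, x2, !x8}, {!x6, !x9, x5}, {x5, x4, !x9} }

Satisfiable

Suppose x2 = false.
Suppose x1 = false.
Unit clause (x3) forces x3 = true.
Unit clause (x5) forces x5 = true.
Suppose x7 = true.
Unit clause (x6) forces x6 = true.
Unit clause (x8) forces x8 = true.
Unit clause (x4) forces x4 = true.
Unit clause (!x9) forces x9 = false.
Every clause now holds.
A satisfying assignment: x1=false,  x2=false,  x3=true,  x4=true,  x5=true,  x6=true,  x7=true,  x8=true,  x9=false.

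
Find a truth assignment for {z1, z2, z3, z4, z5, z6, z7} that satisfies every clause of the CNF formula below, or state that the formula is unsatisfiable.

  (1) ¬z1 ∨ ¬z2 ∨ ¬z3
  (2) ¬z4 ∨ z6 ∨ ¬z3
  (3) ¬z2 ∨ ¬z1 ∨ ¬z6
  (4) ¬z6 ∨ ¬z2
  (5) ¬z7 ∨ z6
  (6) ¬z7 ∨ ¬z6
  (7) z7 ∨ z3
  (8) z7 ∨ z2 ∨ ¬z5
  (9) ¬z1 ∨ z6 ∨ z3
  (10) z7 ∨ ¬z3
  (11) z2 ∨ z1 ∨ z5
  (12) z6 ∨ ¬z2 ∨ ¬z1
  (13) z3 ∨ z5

Case z6 = False:
From the singleton clause (¬z7), z7 = False.
From the singleton clause (z3), z3 = True.
Now (¬z3) is unsatisfied and unit — conflict.
So z6 must be the other value — set z6 = True.
From the singleton clause (¬z2), z2 = False.
From the singleton clause (¬z7), z7 = False.
From the singleton clause (z3), z3 = True.
Now (¬z3) is unsatisfied and unit — conflict.
Both values of z6 lead to a conflict.

UNSATISFIABLE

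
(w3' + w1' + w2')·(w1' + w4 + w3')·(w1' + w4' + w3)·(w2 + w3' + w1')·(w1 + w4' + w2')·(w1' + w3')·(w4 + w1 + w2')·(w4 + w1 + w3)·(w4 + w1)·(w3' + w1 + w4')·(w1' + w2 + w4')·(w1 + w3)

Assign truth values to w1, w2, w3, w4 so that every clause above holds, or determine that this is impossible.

w1 ↦ 1; w2 ↦ 1; w3 ↦ 0; w4 ↦ 0

Try w1 = 1.
From the singleton clause (w3'), w3 = 0.
From the singleton clause (w4'), w4 = 0.
Every clause is now satisfied; w2 is unconstrained.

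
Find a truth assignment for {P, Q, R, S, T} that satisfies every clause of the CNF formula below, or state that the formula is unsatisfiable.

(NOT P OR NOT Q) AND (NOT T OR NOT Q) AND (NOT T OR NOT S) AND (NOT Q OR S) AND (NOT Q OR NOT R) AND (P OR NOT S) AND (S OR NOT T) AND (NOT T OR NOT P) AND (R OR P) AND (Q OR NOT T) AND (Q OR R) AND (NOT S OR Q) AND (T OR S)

UNSATISFIABLE

Case P = false:
Unit clause (NOT S) forces S = false.
Unit clause (NOT Q) forces Q = false.
Unit clause (NOT T) forces T = false.
Now (T) is unsatisfied and unit — conflict.
That branch fails; take P = true instead.
Unit clause (NOT Q) forces Q = false.
Unit clause (NOT T) forces T = false.
Unit clause (R) forces R = true.
Unit clause (NOT S) forces S = false.
Now (S) is unsatisfied and unit — conflict.
Either choice for P ends in contradiction.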